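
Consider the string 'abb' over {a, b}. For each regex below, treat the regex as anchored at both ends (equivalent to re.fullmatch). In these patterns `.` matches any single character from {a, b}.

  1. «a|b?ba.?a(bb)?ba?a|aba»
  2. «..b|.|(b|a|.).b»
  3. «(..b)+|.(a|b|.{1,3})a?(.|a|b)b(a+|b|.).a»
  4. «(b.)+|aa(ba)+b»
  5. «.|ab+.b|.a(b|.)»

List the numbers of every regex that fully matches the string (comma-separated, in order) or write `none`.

2, 3

1 → no match
2 → match
3 → match
4 → no match
5 → no match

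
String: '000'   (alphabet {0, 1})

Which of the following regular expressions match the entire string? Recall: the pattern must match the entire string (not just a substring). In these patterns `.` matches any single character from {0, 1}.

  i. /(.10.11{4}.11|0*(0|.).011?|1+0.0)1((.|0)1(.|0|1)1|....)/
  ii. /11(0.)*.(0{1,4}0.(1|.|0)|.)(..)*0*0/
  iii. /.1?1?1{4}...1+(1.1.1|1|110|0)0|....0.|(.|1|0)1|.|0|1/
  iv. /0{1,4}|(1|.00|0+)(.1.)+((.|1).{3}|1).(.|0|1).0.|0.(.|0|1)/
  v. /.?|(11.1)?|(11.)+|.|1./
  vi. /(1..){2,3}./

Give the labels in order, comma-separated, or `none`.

iv

i → no match
ii → no match — must start with '11'
iii → no match
iv → match
v → no match
vi → no match — must start with '1'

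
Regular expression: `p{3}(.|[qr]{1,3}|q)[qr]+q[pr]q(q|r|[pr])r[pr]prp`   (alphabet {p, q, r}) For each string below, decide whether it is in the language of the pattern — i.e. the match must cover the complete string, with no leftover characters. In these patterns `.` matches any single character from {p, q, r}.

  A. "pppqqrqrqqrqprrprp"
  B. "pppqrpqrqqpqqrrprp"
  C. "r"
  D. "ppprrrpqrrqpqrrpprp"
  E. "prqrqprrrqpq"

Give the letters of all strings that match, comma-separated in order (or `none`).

A

A → match
B → no match
C. "r" → no match — must start with "p"
D → no match
E. "prqrqprrrqpq" → no match — must end with "prp"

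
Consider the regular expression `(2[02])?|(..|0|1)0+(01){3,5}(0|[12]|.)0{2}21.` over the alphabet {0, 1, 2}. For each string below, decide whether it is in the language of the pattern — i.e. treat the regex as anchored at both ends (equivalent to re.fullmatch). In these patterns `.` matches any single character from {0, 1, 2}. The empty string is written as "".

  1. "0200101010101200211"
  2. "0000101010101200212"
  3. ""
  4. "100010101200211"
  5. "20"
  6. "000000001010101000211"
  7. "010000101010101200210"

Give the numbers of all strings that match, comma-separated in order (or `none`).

1, 2, 3, 4, 5, 6, 7

1 → match
2 → match
3 → match
4 → match
5 → match
6 → match
7 → match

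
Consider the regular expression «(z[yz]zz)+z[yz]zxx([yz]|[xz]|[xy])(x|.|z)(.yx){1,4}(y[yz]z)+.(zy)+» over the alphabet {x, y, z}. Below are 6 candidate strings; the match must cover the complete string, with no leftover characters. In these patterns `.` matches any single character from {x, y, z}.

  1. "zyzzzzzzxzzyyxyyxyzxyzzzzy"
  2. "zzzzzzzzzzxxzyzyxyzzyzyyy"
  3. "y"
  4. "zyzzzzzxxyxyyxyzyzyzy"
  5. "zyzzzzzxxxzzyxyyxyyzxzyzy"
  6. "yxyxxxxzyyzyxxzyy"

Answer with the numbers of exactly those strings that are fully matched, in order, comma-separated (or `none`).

5

1 → no match
2 → no match — must end with "zy"
3 → no match — must start with "z"
4 → no match
5 → match
6 → no match — must start with "z"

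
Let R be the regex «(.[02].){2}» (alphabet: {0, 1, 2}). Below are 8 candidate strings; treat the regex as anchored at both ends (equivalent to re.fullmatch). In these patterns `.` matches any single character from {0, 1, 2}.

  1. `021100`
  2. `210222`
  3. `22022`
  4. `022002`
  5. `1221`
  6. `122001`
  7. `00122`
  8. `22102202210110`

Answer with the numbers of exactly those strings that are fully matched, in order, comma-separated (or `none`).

1 → match
2 → no match
3 → no match
4 → match
5 → no match
6 → match
7 → no match
8 → no match

1, 4, 6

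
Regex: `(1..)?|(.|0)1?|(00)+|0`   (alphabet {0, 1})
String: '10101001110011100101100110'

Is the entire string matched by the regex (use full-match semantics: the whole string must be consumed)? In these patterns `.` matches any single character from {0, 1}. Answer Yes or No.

No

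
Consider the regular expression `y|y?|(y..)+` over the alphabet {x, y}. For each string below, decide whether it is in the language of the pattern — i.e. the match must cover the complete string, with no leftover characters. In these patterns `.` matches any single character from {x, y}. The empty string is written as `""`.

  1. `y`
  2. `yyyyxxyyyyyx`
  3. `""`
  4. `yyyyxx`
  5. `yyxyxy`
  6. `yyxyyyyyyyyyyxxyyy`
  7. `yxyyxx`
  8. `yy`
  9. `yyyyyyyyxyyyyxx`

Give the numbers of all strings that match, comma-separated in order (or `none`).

1 → match
2 → match
3 → match
4 → match
5 → match
6 → match
7 → match
8 → no match
9 → match

1, 2, 3, 4, 5, 6, 7, 9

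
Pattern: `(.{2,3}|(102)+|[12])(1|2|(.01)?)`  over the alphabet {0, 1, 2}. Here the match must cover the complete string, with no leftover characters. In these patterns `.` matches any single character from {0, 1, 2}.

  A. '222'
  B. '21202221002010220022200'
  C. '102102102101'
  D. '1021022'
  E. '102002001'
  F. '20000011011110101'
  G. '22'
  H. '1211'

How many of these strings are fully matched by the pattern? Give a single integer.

A → match
B → no match
C → match
D → match
E → no match
F → no match
G → match
H → match
Total matched: 5

5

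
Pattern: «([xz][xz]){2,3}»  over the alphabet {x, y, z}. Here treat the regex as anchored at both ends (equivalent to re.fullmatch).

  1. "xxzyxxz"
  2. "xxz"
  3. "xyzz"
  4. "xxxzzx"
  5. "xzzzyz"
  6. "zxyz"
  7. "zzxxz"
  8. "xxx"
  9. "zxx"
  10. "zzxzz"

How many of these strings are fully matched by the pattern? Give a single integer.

1 → no match
2 → no match
3 → no match
4 → match
5 → no match
6 → no match
7 → no match
8 → no match
9 → no match
10 → no match
Total matched: 1

1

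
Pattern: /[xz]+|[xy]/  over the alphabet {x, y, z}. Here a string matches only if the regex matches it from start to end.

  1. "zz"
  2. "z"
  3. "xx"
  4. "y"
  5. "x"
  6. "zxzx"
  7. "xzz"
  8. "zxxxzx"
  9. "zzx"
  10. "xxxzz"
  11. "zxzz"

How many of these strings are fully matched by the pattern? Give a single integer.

1. "zz" → match
2. "z" → match
3. "xx" → match
4. "y" → match
5. "x" → match
6. "zxzx" → match
7. "xzz" → match
8. "zxxxzx" → match
9. "zzx" → match
10. "xxxzz" → match
11. "zxzz" → match
Total matched: 11

11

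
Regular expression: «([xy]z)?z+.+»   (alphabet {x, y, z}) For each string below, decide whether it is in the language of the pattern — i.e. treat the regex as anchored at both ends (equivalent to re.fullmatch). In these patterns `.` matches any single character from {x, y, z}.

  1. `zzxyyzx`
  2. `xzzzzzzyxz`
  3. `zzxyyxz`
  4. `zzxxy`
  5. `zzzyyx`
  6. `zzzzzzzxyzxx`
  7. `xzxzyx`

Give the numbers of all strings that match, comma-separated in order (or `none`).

1, 2, 3, 4, 5, 6

1. `zzxyyzx` → match
2. `xzzzzzzyxz` → match
3. `zzxyyxz` → match
4. `zzxxy` → match
5. `zzzyyx` → match
6. `zzzzzzzxyzxx` → match
7. `xzxzyx` → no match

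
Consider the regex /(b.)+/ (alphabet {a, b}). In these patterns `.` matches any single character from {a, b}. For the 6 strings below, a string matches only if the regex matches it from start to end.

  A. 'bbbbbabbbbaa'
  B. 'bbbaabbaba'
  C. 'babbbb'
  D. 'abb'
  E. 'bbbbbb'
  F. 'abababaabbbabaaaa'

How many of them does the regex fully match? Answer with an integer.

2

A → no match
B → no match
C → match
D → no match — must start with 'b'
E → match
F → no match — must start with 'b'
Total matched: 2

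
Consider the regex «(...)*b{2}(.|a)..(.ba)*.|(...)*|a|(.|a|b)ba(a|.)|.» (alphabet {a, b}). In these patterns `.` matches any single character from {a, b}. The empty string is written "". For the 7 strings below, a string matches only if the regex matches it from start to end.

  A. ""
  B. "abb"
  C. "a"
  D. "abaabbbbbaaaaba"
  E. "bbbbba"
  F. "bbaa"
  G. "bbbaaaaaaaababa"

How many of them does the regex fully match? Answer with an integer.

7

A → match
B → match
C → match
D → match
E → match
F → match
G → match
Total matched: 7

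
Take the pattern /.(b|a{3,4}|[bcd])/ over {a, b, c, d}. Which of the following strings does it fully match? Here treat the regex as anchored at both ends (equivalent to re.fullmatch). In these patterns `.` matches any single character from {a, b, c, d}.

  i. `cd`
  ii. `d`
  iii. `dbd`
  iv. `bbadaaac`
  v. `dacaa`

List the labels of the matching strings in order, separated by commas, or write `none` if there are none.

i → match
ii → no match
iii → no match
iv → no match
v → no match

i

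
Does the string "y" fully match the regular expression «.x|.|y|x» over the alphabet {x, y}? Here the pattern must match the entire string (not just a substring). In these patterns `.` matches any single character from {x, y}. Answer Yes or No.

Yes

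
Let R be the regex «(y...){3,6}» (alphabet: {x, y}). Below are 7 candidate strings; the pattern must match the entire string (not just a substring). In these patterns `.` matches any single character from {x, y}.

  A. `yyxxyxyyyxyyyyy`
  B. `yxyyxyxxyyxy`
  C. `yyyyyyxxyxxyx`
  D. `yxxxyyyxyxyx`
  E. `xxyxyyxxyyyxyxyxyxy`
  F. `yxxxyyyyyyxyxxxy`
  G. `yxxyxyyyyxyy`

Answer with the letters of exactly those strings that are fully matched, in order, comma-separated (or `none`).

A → no match
B → no match
C → no match
D → match
E → no match — must start with `y`
F → no match
G → no match

D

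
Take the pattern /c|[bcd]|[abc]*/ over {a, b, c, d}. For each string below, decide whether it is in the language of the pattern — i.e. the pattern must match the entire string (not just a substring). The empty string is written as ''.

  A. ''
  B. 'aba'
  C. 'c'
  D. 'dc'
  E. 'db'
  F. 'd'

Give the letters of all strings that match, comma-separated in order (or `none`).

A, B, C, F

A → match
B → match
C → match
D → no match
E → no match
F → match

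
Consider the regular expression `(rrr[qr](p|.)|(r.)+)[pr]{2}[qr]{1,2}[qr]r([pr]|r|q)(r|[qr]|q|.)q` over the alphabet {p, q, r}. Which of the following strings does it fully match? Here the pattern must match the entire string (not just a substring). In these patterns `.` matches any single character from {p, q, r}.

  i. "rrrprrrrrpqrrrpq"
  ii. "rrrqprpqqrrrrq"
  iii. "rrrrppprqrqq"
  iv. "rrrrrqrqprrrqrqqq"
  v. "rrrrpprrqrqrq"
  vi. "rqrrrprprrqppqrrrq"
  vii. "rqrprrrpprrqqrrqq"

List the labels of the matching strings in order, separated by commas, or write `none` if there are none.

i, ii, iv, v, vii

i → match
ii → match
iii → no match
iv → match
v → match
vi → no match
vii → match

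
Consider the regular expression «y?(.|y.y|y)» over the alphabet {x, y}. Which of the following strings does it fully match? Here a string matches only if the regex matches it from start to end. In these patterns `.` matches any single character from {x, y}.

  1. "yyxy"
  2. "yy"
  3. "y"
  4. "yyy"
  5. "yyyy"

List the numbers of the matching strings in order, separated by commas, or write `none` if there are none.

1, 2, 3, 4, 5

1 → match
2 → match
3 → match
4 → match
5 → match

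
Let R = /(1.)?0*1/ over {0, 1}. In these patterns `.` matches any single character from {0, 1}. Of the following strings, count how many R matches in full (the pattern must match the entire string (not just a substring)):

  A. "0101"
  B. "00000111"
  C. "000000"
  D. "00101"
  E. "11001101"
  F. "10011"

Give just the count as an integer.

0

A → no match
B → no match
C → no match — must end with "1"
D → no match
E → no match
F → no match
Total matched: 0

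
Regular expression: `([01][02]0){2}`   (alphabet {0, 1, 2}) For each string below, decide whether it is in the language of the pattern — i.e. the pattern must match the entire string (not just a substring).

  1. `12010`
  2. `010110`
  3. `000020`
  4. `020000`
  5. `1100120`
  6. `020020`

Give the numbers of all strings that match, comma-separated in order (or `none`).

1 → no match
2 → no match
3 → match
4 → match
5 → no match
6 → match

3, 4, 6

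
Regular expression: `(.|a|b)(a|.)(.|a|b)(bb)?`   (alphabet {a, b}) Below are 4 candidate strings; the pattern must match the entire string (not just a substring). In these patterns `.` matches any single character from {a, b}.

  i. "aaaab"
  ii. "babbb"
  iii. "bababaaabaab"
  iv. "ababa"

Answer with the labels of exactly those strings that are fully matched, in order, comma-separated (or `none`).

i → no match
ii → match
iii → no match
iv → no match

ii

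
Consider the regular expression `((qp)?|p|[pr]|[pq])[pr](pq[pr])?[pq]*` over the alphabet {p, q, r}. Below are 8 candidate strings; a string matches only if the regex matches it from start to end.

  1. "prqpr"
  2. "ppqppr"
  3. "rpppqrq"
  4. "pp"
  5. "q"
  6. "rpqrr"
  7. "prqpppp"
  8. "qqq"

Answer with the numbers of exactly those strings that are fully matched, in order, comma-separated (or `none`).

1 → no match
2 → no match
3 → no match
4 → match
5 → no match
6 → no match
7 → match
8 → no match

4, 7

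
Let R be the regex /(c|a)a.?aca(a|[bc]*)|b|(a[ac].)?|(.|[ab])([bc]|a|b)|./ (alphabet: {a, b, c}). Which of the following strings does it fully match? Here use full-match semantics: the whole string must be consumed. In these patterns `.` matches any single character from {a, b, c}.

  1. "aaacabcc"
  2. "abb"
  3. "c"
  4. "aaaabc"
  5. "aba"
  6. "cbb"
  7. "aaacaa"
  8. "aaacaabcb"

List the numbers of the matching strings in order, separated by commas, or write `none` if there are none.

1 → match
2 → no match
3 → match
4 → no match
5 → no match
6 → no match
7 → match
8 → no match

1, 3, 7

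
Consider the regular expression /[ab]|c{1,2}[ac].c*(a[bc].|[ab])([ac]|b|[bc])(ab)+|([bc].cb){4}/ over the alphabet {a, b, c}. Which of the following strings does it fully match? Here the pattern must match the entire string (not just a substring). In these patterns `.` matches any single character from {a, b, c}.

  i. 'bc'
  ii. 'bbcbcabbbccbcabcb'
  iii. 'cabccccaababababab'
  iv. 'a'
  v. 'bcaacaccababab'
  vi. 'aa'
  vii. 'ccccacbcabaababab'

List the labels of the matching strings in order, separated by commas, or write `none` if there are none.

iv

i. 'bc' → no match
ii → no match
iii → no match
iv. 'a' → match
v → no match
vi. 'aa' → no match
vii → no match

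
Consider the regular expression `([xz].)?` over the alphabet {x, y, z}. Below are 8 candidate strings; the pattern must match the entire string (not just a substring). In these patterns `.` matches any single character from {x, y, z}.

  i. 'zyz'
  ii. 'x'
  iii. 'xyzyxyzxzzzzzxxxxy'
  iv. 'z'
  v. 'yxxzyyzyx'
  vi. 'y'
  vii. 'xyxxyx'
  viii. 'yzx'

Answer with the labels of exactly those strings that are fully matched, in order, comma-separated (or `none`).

i. 'zyz' → no match
ii. 'x' → no match
iii → no match
iv. 'z' → no match
v. 'yxxzyyzyx' → no match
vi. 'y' → no match
vii. 'xyxxyx' → no match
viii. 'yzx' → no match

none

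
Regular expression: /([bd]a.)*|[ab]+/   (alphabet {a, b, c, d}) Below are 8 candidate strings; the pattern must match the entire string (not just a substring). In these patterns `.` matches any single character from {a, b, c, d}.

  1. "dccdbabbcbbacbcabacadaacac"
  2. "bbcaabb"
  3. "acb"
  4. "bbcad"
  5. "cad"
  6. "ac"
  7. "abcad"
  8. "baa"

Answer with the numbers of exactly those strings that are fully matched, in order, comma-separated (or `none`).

8

1 → no match
2 → no match
3 → no match
4 → no match
5 → no match
6 → no match
7 → no match
8 → match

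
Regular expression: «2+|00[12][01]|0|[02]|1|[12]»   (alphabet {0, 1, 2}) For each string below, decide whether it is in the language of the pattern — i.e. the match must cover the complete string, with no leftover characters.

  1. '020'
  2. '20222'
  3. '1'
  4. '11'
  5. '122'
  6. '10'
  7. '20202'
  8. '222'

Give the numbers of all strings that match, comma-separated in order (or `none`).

1 → no match
2 → no match
3 → match
4 → no match
5 → no match
6 → no match
7 → no match
8 → match

3, 8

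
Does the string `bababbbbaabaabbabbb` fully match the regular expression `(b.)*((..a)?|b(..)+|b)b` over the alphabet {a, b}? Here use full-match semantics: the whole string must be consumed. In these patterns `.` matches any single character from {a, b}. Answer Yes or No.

No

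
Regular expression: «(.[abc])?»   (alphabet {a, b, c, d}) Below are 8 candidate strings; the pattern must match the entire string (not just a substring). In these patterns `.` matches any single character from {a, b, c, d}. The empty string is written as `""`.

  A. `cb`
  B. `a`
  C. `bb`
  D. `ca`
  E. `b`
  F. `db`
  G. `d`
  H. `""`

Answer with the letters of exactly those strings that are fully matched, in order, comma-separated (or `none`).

A → match
B → no match
C → match
D → match
E → no match
F → match
G → no match
H → match

A, C, D, F, H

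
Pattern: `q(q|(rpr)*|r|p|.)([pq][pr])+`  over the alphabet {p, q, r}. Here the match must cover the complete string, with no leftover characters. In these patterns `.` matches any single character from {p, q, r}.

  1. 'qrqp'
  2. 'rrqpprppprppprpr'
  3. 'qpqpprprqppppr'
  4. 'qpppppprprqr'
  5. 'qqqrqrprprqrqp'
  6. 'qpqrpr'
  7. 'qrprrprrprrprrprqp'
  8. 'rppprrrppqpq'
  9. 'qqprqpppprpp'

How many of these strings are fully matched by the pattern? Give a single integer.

1 → match
2 → no match — must start with 'q'
3 → match
4 → match
5 → match
6 → match
7 → match
8 → no match — must start with 'q'
9 → match
Total matched: 7

7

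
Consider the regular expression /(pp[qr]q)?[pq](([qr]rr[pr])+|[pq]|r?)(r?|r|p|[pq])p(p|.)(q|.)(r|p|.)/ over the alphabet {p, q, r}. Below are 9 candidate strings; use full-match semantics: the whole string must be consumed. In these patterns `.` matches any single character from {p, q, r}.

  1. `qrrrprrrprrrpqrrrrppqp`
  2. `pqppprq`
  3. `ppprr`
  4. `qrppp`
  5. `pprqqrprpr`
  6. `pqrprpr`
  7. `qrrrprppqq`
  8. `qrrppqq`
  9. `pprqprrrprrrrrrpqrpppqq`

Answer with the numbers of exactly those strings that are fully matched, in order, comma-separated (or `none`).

1, 2, 3, 5, 6, 7, 8

1 → match
2 → match
3 → match
4 → no match
5 → match
6 → match
7 → match
8 → match
9 → no match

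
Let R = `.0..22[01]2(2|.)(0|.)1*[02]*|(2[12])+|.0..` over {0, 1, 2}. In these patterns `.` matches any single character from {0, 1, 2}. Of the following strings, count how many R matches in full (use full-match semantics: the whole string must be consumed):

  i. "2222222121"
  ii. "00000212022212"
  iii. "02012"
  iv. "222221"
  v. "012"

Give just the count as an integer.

i → match
ii → no match
iii → no match
iv → match
v → no match
Total matched: 2

2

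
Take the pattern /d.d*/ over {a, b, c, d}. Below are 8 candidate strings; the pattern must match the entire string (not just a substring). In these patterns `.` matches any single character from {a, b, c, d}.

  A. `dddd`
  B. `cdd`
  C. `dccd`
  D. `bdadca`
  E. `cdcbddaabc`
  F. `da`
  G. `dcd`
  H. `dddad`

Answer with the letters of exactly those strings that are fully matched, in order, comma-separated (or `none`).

A → match
B → no match — must start with `d`
C → no match
D → no match — must start with `d`
E → no match — must start with `d`
F → match
G → match
H → no match

A, F, G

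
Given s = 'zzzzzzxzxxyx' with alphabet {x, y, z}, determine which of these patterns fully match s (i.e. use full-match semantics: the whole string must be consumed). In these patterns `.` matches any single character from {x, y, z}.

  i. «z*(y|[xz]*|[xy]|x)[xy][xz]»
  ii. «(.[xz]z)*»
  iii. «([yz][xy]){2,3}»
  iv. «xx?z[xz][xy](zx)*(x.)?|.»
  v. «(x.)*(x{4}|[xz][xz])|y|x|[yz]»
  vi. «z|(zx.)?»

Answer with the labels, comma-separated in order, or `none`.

i

i → match
ii → no match
iii → no match
iv → no match
v → no match
vi → no match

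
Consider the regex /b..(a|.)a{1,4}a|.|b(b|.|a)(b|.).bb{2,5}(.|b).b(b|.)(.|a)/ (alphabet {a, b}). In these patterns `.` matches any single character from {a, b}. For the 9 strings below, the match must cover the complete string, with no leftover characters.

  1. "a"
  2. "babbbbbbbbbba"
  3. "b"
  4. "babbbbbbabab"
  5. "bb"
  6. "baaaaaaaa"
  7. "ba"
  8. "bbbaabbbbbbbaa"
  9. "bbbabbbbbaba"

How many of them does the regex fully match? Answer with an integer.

5

1 → match
2 → match
3 → match
4 → match
5 → no match
6 → match
7 → no match
8 → no match
9 → no match
Total matched: 5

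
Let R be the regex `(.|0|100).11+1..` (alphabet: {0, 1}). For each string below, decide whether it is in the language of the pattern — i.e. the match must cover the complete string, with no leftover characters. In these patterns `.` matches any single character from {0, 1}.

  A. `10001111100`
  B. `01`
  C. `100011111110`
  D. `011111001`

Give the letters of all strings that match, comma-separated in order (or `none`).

A → match
B → no match
C → match
D → no match

A, C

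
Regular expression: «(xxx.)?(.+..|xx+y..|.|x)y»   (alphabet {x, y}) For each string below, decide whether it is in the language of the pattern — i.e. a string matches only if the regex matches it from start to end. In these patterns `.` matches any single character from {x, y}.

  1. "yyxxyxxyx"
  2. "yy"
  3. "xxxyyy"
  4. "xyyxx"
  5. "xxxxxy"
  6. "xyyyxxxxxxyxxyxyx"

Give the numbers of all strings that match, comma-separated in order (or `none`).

1 → no match — must end with "y"
2 → match
3 → match
4 → no match — must end with "y"
5 → match
6 → no match — must end with "y"

2, 3, 5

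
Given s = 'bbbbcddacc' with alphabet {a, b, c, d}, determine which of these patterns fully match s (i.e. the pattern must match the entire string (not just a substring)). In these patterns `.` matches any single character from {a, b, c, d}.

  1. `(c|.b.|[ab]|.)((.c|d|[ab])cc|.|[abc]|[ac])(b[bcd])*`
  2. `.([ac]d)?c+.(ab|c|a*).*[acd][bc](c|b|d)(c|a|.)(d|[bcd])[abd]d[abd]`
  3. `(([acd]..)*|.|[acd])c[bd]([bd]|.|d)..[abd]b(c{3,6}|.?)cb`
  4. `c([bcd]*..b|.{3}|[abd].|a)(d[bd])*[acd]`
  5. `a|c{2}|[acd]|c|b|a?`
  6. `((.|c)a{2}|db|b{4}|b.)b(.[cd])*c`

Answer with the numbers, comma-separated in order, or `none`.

1 → no match
2 → no match
3 → no match — must end with 'cb'
4 → no match — must start with 'c'
5 → no match
6 → match

6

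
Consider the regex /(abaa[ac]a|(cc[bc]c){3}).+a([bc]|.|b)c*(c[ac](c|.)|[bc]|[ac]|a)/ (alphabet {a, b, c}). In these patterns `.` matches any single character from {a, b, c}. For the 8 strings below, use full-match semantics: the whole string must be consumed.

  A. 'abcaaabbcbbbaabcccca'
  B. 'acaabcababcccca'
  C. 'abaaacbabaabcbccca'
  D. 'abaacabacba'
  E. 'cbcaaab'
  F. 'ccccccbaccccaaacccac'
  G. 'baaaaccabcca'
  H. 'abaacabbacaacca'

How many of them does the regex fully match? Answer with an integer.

1

A → no match
B → no match
C → no match
D → no match
E → no match
F → no match
G → no match
H → match
Total matched: 1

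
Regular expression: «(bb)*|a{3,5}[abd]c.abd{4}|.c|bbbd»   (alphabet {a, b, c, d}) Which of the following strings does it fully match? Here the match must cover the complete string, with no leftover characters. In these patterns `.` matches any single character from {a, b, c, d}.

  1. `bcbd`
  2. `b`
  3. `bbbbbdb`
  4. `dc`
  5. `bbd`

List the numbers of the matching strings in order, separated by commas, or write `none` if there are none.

1 → no match
2 → no match
3 → no match
4 → match
5 → no match

4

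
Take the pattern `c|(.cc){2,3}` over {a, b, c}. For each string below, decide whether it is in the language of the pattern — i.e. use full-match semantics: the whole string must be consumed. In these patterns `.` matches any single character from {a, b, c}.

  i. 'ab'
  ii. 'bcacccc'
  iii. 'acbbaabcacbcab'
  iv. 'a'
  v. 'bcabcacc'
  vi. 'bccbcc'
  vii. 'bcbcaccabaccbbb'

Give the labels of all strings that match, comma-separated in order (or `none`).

vi

i → no match
ii → no match
iii → no match
iv → no match
v → no match
vi → match
vii → no match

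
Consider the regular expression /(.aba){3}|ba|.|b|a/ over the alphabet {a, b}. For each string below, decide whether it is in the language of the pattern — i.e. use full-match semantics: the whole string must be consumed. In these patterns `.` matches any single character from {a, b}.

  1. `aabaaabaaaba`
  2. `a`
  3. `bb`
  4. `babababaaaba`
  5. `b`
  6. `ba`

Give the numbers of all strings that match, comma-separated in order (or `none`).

1 → match
2 → match
3 → no match
4 → match
5 → match
6 → match

1, 2, 4, 5, 6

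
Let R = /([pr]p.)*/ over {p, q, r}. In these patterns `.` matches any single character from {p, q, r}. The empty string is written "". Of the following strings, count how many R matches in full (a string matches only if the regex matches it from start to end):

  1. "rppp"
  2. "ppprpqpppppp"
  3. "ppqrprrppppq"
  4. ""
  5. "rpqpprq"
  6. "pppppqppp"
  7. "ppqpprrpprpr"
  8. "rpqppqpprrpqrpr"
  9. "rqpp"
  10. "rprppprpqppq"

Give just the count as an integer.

7

1. "rppp" → no match
2. "ppprpqpppppp" → match
3. "ppqrprrppppq" → match
4. "" → match
5. "rpqpprq" → no match
6. "pppppqppp" → match
7. "ppqpprrpprpr" → match
8 → match
9. "rqpp" → no match
10. "rprppprpqppq" → match
Total matched: 7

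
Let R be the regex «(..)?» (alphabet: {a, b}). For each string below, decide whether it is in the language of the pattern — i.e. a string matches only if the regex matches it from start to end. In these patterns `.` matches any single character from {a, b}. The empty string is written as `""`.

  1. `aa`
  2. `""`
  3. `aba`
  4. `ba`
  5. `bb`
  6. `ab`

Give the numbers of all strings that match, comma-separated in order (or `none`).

1 → match
2 → match
3 → no match
4 → match
5 → match
6 → match

1, 2, 4, 5, 6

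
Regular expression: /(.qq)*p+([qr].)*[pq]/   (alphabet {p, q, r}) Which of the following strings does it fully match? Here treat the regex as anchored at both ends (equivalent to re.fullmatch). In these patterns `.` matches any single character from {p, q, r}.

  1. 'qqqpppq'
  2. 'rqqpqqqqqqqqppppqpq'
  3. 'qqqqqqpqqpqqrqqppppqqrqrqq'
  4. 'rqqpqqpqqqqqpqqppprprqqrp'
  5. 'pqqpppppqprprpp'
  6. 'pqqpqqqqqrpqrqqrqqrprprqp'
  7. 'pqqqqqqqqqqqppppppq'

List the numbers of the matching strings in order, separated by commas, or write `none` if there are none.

1 → match
2 → match
3 → match
4 → match
5 → match
6 → no match
7 → match

1, 2, 3, 4, 5, 7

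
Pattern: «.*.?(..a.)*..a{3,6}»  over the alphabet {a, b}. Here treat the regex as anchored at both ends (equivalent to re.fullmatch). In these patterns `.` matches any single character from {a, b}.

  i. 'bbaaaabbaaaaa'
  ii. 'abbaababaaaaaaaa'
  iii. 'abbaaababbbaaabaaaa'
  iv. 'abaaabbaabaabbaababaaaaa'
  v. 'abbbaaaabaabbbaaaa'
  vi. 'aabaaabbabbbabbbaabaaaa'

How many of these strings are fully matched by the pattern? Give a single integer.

i → match
ii → match
iii → match
iv → match
v → match
vi → match
Total matched: 6

6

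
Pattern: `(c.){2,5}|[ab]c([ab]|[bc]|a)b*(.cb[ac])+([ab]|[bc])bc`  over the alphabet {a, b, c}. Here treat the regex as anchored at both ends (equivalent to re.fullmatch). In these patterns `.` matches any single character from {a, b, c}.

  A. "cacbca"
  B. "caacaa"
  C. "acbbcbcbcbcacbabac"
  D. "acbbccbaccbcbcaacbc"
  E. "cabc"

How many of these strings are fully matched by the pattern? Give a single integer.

A. "cacbca" → match
B. "caacaa" → no match
C → no match
D → no match
E. "cabc" → no match
Total matched: 1

1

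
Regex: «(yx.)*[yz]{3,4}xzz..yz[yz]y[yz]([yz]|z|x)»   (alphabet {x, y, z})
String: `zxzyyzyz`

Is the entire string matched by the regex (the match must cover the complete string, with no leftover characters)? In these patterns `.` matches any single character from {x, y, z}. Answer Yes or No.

No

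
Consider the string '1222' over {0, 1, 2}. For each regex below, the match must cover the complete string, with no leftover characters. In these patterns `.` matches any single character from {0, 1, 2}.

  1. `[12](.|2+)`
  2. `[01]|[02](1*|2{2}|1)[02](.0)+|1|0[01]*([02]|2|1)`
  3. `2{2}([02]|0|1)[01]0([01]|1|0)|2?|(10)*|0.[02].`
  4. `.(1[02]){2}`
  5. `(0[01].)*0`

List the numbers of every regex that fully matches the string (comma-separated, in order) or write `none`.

1 → match
2 → no match
3 → no match
4 → no match
5 → no match — must end with '0'

1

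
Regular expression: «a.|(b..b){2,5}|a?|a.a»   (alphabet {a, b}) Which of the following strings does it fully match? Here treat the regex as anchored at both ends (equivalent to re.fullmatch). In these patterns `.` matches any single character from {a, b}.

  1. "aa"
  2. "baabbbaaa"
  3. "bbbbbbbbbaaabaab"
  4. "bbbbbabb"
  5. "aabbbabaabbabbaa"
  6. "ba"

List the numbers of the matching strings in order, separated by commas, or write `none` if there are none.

1 → match
2 → no match
3 → no match
4 → match
5 → no match
6 → no match

1, 4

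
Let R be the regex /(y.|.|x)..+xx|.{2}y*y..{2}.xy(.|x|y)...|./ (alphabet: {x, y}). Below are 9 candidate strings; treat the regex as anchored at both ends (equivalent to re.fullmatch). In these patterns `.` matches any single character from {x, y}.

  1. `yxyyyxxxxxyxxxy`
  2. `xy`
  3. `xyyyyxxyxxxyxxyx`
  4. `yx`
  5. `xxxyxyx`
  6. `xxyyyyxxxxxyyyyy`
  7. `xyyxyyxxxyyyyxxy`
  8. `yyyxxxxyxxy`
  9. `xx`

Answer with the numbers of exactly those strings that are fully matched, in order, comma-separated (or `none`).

1, 6

1 → match
2 → no match
3 → no match
4 → no match
5 → no match
6 → match
7 → no match
8 → no match
9 → no match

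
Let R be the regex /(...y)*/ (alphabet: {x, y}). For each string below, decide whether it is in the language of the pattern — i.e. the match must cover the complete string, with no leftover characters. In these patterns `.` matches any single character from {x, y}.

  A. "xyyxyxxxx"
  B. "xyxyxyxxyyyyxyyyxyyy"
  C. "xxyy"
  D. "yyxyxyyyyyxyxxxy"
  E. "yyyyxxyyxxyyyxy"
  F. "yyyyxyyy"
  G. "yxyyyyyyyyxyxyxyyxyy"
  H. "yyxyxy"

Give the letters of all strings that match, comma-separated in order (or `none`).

A. "xyyxyxxxx" → no match
B → no match
C. "xxyy" → match
D → match
E → no match
F. "yyyyxyyy" → match
G → match
H. "yyxyxy" → no match

C, D, F, G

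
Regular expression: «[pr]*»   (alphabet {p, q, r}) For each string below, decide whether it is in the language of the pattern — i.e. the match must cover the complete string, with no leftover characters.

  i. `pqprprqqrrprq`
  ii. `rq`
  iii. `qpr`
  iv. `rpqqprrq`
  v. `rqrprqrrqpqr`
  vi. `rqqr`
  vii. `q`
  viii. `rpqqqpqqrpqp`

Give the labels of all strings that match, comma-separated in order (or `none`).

i → no match
ii → no match
iii → no match
iv → no match
v → no match
vi → no match
vii → no match
viii → no match

none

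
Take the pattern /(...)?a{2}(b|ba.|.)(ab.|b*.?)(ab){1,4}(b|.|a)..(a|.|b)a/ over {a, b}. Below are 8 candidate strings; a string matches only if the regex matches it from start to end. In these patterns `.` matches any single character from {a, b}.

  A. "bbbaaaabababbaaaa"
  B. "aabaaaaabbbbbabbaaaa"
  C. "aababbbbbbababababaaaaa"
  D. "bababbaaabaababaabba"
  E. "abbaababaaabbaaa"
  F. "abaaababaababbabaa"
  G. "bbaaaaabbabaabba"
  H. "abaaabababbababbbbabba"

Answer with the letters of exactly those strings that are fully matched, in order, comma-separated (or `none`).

A, C, F, G

A → match
B → no match
C → match
D → no match
E → no match
F → match
G → match
H → no match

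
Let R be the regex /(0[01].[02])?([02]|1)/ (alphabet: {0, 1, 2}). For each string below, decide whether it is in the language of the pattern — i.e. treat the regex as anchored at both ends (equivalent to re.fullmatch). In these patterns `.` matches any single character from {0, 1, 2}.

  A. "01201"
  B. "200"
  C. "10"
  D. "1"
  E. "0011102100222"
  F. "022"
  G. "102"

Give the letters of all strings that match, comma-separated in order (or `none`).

A → match
B → no match
C → no match
D → match
E → no match
F → no match
G → no match

A, D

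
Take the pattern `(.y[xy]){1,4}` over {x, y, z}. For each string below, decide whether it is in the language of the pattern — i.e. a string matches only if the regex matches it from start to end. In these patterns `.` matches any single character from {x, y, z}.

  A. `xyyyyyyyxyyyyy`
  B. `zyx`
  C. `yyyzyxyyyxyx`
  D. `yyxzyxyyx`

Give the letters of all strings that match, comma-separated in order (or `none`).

A → no match
B. `zyx` → match
C. `yyyzyxyyyxyx` → match
D. `yyxzyxyyx` → match

B, C, D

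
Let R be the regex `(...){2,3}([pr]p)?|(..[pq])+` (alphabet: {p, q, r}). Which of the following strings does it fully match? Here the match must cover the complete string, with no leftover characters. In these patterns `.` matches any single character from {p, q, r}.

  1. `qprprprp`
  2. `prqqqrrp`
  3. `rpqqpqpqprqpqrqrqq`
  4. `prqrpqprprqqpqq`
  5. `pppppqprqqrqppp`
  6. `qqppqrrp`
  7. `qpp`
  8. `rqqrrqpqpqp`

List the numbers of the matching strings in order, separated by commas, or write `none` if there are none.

1, 2, 3, 4, 5, 6, 7

1 → match
2 → match
3 → match
4 → match
5 → match
6 → match
7 → match
8 → no match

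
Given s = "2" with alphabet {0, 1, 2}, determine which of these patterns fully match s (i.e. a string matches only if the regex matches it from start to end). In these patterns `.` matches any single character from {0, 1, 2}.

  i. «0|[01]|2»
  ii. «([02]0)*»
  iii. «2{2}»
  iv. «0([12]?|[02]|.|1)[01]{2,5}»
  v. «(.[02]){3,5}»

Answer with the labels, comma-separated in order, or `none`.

i → match
ii → no match
iii → no match
iv → no match — must start with "0"
v → no match

i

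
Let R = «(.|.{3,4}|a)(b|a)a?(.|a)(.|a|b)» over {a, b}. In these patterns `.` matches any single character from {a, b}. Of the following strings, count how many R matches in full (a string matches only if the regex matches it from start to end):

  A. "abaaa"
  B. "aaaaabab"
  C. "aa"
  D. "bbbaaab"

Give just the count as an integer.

A → match
B → no match
C → no match
D → match
Total matched: 2

2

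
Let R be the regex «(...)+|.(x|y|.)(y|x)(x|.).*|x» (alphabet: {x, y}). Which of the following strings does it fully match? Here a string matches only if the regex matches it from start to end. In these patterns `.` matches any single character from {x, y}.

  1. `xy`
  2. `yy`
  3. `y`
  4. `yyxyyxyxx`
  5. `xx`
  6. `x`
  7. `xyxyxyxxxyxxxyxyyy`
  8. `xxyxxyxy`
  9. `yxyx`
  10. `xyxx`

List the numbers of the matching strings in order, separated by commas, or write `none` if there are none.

4, 6, 7, 8, 9, 10

1 → no match
2 → no match
3 → no match
4 → match
5 → no match
6 → match
7 → match
8 → match
9 → match
10 → match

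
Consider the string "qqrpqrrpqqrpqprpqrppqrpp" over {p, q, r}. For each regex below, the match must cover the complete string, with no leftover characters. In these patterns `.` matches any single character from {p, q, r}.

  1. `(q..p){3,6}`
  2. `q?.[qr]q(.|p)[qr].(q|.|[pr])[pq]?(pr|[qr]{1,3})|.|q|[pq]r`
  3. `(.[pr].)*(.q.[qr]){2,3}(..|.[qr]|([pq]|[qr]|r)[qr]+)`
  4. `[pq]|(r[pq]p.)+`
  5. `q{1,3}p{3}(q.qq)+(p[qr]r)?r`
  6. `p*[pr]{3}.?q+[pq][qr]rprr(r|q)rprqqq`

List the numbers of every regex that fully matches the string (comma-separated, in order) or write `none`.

1

1 → match
2 → no match
3 → no match
4 → no match
5 → no match — must end with "r"
6 → no match — must end with "rprqqq"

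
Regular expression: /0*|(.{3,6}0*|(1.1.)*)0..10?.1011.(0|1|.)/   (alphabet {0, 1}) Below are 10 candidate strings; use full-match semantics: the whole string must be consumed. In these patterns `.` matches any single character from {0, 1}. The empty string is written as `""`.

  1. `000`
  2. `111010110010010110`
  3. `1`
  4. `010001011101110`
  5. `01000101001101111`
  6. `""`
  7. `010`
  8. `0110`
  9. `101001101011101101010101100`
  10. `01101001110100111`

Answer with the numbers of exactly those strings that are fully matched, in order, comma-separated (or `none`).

1, 4, 6

1 → match
2 → no match
3 → no match
4 → match
5 → no match
6 → match
7 → no match
8 → no match
9 → no match
10 → no match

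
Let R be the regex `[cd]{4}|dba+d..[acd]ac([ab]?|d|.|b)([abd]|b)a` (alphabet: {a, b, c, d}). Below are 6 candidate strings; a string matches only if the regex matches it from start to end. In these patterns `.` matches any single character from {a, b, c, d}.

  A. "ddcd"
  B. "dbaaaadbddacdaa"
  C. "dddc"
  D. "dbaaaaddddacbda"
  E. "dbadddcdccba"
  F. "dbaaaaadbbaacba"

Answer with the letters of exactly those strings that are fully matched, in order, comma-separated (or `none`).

A, B, C, D, F

A → match
B → match
C → match
D → match
E → no match
F → match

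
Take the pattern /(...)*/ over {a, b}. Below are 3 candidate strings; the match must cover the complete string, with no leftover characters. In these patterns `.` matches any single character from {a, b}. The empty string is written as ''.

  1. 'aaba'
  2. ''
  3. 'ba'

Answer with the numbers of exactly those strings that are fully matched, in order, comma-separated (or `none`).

1 → no match
2 → match
3 → no match

2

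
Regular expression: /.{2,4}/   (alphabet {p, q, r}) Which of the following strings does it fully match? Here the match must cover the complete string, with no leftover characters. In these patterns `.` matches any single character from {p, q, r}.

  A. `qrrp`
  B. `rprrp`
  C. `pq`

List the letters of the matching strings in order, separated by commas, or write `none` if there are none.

A → match
B → no match
C → match

A, C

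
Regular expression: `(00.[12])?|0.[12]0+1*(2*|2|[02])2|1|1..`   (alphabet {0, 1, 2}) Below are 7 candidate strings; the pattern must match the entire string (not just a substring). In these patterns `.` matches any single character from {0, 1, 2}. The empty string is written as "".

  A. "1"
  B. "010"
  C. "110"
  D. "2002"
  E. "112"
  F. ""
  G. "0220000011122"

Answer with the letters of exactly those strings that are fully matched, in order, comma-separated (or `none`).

A → match
B → no match
C → match
D → no match
E → match
F → match
G → match

A, C, E, F, G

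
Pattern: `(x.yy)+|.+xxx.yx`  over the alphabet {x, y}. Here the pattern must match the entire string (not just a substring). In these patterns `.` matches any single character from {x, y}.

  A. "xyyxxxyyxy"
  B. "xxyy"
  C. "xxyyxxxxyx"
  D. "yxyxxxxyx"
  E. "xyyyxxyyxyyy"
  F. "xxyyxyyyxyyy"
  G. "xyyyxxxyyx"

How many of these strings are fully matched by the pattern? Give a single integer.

A → no match
B → match
C → match
D → match
E → match
F → match
G → match
Total matched: 6

6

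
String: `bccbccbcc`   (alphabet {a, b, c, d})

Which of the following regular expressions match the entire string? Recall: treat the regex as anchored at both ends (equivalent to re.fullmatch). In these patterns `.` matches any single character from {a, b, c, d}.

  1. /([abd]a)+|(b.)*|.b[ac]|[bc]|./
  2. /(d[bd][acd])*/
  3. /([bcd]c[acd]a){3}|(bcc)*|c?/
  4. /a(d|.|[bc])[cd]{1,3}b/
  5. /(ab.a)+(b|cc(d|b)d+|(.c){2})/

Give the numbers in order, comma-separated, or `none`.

3

1 → no match
2 → no match
3 → match
4 → no match — must start with `a`
5 → no match — must start with `ab`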